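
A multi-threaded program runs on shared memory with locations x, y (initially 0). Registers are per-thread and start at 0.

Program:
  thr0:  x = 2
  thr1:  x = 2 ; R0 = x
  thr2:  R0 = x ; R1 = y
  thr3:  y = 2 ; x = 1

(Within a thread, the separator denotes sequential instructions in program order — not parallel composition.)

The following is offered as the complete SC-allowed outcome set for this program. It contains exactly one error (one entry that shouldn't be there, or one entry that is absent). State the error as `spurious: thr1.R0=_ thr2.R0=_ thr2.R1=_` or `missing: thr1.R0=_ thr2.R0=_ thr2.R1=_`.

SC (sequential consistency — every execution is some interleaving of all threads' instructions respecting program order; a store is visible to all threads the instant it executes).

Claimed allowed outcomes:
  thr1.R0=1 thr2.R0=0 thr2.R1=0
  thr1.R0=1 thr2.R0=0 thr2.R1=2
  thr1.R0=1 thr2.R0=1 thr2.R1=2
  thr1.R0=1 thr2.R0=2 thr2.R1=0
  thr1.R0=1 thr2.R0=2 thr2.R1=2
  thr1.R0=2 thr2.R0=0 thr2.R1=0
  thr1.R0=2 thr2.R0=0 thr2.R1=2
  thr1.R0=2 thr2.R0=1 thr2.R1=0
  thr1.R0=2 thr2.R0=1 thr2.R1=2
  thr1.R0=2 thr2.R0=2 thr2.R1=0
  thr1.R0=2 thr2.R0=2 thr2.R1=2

outcome vector order: (thr1.R0,thr2.R0,thr2.R1)
[SC] allowed = {(1,0,0) (1,0,2) (1,1,2) (1,2,0) (1,2,2) (2,0,0) (2,0,2) (2,1,2) (2,2,0) (2,2,2)}
claimed∖SC = {(2,1,0)}

spurious: thr1.R0=2 thr2.R0=1 thr2.R1=0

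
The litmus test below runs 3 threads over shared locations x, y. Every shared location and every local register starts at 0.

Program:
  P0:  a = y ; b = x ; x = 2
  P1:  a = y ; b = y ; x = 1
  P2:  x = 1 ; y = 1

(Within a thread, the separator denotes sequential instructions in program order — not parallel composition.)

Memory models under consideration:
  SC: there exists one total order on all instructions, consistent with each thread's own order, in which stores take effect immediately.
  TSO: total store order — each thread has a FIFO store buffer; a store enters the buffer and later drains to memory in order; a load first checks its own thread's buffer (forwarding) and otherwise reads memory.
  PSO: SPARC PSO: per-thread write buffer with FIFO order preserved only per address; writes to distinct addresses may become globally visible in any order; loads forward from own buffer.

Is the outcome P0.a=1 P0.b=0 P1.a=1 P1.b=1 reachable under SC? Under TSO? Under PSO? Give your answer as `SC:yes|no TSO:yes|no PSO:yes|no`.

outcome vector order: (P0.a,P0.b,P1.a,P1.b)
SC: 9 outcomes — {0/0/0/0, 0/0/0/1, 0/0/1/1, 0/1/0/0, 0/1/0/1, 0/1/1/1, 1/1/0/0, 1/1/0/1, 1/1/1/1}
TSO: 9 outcomes — {0/0/0/0, 0/0/0/1, 0/0/1/1, 0/1/0/0, 0/1/0/1, 0/1/1/1, 1/1/0/0, 1/1/0/1, 1/1/1/1}
PSO: 12 outcomes — {0/0/0/0, 0/0/0/1, 0/0/1/1, 0/1/0/0, 0/1/0/1, 0/1/1/1, 1/0/0/0, 1/0/0/1, 1/0/1/1, 1/1/0/0, 1/1/0/1, 1/1/1/1}
target 1/0/1/1 ∈ {PSO}

SC:no TSO:no PSO:yes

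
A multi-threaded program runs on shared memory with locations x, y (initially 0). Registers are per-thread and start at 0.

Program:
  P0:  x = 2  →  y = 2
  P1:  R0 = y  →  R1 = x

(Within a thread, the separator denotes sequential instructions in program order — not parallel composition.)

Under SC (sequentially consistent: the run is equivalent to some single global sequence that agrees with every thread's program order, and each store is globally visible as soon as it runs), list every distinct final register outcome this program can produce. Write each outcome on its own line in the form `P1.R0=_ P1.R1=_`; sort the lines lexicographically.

P1.R0=0 P1.R1=0
P1.R0=0 P1.R1=2
P1.R0=2 P1.R1=2

outcome vector order: (P1.R0,P1.R1)
|SC outcomes| = 3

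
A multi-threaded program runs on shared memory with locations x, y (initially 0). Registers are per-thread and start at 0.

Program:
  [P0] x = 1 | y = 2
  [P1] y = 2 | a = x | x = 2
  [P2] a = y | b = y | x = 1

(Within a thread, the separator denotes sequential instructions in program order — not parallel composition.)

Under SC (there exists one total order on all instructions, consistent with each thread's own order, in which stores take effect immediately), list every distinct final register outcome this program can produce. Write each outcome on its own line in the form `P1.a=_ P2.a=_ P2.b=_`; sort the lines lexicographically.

outcome vector order: (P1.a,P2.a,P2.b)
|SC outcomes| = 6

P1.a=0 P2.a=0 P2.b=0
P1.a=0 P2.a=0 P2.b=2
P1.a=0 P2.a=2 P2.b=2
P1.a=1 P2.a=0 P2.b=0
P1.a=1 P2.a=0 P2.b=2
P1.a=1 P2.a=2 P2.b=2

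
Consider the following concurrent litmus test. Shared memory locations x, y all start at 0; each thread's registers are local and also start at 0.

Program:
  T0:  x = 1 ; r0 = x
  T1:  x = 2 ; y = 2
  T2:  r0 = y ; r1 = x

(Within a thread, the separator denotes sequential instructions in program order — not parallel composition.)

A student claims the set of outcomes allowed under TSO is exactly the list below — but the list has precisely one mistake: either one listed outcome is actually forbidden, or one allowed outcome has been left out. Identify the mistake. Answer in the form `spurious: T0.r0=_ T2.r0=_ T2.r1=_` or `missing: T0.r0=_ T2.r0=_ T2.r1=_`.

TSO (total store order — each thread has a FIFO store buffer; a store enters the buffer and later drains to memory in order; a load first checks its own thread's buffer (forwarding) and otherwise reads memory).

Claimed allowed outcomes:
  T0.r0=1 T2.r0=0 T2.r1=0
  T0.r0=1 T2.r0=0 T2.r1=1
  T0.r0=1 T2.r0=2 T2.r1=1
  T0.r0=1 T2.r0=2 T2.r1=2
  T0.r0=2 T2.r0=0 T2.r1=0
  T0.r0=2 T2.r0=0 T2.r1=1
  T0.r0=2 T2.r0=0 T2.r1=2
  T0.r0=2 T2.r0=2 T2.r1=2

outcome vector order: (T0.r0,T2.r0,T2.r1)
TSO: 9 outcomes — {100 101 102 121 122 200 201 202 222}
TSO∖claimed = {102}

missing: T0.r0=1 T2.r0=0 T2.r1=2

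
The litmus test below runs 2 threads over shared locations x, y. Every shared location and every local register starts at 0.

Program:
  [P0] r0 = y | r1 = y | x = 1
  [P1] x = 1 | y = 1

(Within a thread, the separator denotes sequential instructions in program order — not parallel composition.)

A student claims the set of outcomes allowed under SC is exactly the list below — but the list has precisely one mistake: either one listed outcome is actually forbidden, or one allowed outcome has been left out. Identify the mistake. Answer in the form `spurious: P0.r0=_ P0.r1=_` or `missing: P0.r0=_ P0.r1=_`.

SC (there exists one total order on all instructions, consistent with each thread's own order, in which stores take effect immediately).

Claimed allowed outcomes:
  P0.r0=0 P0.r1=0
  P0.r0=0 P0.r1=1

missing: P0.r0=1 P0.r1=1

outcome vector order: (P0.r0,P0.r1)
SC: 3 outcomes — {(0,0) (0,1) (1,1)}
SC∖claimed = {(1,1)}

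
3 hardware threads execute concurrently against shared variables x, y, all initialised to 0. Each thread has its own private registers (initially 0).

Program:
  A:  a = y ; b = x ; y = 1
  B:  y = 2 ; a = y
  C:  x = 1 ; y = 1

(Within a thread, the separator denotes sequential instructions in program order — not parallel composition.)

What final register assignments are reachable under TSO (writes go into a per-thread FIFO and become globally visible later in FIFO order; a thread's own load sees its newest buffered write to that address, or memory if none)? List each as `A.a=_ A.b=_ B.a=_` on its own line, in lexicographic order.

A.a=0 A.b=0 B.a=1
A.a=0 A.b=0 B.a=2
A.a=0 A.b=1 B.a=1
A.a=0 A.b=1 B.a=2
A.a=1 A.b=1 B.a=1
A.a=1 A.b=1 B.a=2
A.a=2 A.b=0 B.a=1
A.a=2 A.b=0 B.a=2
A.a=2 A.b=1 B.a=1
A.a=2 A.b=1 B.a=2

outcome vector order: (A.a,A.b,B.a)
|TSO outcomes| = 10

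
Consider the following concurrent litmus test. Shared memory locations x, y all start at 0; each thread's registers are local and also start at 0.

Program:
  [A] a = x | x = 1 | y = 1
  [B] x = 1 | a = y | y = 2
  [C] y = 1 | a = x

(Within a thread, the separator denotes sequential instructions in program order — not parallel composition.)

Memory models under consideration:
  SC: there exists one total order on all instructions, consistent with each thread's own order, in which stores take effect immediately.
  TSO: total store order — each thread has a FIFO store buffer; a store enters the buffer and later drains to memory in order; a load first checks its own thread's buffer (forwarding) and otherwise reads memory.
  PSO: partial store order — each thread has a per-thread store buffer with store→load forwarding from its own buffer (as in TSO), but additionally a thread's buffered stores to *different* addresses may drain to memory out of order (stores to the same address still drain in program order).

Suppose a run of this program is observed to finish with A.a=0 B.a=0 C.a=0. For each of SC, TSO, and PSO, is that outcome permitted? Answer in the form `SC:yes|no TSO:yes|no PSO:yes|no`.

SC:no TSO:yes PSO:yes

outcome vector order: (A.a,B.a,C.a)
[SC] allowed = {001; 010; 011; 101; 110; 111}
[TSO] allowed = {000; 001; 010; 011; 100; 101; 110; 111}
[PSO] allowed = {000; 001; 010; 011; 100; 101; 110; 111}
target 000 ∈ {TSO,PSO}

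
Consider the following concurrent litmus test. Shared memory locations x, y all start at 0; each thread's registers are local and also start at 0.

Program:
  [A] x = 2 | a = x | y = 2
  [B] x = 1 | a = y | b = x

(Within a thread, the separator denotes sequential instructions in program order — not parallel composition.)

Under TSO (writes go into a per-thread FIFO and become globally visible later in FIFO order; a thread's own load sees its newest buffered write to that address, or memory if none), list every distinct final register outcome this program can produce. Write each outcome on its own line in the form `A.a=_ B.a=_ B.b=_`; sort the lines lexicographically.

outcome vector order: (A.a,B.a,B.b)
|TSO outcomes| = 6

A.a=1 B.a=0 B.b=1
A.a=1 B.a=2 B.b=1
A.a=2 B.a=0 B.b=1
A.a=2 B.a=0 B.b=2
A.a=2 B.a=2 B.b=1
A.a=2 B.a=2 B.b=2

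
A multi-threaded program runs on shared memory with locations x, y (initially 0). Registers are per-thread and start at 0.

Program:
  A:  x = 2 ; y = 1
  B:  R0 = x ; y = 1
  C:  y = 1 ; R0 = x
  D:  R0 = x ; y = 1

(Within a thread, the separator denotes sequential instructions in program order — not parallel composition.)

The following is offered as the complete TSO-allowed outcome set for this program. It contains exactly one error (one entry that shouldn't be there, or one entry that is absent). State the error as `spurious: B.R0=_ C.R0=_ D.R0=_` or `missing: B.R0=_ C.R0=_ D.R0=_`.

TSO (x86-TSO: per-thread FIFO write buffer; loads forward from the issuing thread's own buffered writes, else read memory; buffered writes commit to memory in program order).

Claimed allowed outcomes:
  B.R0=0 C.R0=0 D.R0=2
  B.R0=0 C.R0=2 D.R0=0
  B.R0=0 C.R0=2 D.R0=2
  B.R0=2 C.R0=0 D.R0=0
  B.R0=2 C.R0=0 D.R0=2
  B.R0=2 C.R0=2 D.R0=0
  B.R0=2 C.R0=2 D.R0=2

outcome vector order: (B.R0,C.R0,D.R0)
[TSO] allowed = {(0,0,0) (0,0,2) (0,2,0) (0,2,2) (2,0,0) (2,0,2) (2,2,0) (2,2,2)}
TSO∖claimed = {(0,0,0)}

missing: B.R0=0 C.R0=0 D.R0=0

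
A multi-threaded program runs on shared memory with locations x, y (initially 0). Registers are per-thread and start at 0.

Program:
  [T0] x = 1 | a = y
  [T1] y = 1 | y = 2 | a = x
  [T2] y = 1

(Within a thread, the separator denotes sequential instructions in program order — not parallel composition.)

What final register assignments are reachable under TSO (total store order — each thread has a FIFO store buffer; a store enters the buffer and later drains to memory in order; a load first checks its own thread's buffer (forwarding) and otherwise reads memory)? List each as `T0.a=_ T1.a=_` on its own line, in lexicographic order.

T0.a=0 T1.a=0
T0.a=0 T1.a=1
T0.a=1 T1.a=0
T0.a=1 T1.a=1
T0.a=2 T1.a=0
T0.a=2 T1.a=1

outcome vector order: (T0.a,T1.a)
|TSO outcomes| = 6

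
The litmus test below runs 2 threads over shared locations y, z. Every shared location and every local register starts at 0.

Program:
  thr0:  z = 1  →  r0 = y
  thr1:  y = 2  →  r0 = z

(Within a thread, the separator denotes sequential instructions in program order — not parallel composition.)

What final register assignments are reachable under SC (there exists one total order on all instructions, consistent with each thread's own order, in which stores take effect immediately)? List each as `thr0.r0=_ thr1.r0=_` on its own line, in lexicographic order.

thr0.r0=0 thr1.r0=1
thr0.r0=2 thr1.r0=0
thr0.r0=2 thr1.r0=1

outcome vector order: (thr0.r0,thr1.r0)
|SC outcomes| = 3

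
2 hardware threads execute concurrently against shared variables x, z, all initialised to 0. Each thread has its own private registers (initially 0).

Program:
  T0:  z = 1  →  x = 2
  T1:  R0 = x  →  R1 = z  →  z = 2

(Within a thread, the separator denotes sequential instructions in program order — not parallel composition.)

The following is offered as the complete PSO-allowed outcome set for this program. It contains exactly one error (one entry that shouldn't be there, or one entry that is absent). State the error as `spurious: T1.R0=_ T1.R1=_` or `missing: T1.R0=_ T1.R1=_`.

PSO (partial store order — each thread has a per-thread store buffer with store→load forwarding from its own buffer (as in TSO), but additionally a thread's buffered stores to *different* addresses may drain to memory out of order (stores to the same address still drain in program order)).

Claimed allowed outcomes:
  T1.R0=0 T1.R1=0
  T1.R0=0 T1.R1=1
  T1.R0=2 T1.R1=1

missing: T1.R0=2 T1.R1=0

outcome vector order: (T1.R0,T1.R1)
under PSO → 0/0, 0/1, 2/0, 2/1
PSO∖claimed = {2/0}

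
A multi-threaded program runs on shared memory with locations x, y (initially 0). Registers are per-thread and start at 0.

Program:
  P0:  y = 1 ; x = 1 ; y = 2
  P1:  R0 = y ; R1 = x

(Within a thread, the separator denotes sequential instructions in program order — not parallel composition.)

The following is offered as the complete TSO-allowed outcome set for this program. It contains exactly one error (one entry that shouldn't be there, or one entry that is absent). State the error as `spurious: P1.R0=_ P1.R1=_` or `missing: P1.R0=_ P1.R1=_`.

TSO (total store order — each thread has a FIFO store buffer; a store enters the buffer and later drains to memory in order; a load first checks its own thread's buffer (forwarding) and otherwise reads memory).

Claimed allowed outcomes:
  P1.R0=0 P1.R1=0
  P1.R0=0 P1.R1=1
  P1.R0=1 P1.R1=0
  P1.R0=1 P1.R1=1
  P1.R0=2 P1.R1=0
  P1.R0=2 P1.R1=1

spurious: P1.R0=2 P1.R1=0

outcome vector order: (P1.R0,P1.R1)
[TSO] allowed = {<0 0> <0 1> <1 0> <1 1> <2 1>}
claimed∖TSO = {<2 0>}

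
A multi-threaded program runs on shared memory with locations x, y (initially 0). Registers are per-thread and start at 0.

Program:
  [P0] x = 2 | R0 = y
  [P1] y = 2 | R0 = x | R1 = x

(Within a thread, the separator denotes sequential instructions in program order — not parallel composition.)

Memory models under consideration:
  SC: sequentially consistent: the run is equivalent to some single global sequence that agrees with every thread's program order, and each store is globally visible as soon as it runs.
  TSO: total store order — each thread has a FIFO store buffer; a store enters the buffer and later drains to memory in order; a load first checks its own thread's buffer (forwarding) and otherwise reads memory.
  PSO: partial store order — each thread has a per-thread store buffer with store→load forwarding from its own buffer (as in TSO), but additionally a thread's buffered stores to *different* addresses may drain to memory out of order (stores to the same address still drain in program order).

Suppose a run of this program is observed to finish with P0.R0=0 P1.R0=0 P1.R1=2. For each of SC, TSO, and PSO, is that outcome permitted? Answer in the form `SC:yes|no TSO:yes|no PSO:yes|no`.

SC:no TSO:yes PSO:yes

outcome vector order: (P0.R0,P1.R0,P1.R1)
under SC → 0/2/2, 2/0/0, 2/0/2, 2/2/2
under TSO → 0/0/0, 0/0/2, 0/2/2, 2/0/0, 2/0/2, 2/2/2
under PSO → 0/0/0, 0/0/2, 0/2/2, 2/0/0, 2/0/2, 2/2/2
target 0/0/2 ∈ {TSO,PSO}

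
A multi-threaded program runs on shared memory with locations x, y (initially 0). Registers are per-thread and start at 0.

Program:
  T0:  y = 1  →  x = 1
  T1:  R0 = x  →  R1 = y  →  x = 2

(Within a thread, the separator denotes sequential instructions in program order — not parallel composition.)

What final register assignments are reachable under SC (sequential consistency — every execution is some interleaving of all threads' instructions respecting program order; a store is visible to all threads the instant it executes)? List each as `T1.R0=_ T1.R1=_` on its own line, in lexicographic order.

outcome vector order: (T1.R0,T1.R1)
|SC outcomes| = 3

T1.R0=0 T1.R1=0
T1.R0=0 T1.R1=1
T1.R0=1 T1.R1=1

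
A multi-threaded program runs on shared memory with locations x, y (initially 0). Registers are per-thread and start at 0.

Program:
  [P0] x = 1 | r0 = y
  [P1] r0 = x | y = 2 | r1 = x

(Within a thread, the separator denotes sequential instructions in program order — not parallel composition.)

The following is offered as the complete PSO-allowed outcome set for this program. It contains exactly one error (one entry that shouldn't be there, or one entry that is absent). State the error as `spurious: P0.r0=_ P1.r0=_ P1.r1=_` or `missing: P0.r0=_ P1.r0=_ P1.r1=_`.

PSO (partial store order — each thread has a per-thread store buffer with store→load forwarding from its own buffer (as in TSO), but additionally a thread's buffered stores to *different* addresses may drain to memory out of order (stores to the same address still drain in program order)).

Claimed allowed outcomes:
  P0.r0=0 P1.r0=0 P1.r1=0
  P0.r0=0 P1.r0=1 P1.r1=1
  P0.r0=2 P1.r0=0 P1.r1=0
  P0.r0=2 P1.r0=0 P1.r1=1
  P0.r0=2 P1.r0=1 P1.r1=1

outcome vector order: (P0.r0,P1.r0,P1.r1)
under PSO → 000 001 011 200 201 211
PSO∖claimed = {001}

missing: P0.r0=0 P1.r0=0 P1.r1=1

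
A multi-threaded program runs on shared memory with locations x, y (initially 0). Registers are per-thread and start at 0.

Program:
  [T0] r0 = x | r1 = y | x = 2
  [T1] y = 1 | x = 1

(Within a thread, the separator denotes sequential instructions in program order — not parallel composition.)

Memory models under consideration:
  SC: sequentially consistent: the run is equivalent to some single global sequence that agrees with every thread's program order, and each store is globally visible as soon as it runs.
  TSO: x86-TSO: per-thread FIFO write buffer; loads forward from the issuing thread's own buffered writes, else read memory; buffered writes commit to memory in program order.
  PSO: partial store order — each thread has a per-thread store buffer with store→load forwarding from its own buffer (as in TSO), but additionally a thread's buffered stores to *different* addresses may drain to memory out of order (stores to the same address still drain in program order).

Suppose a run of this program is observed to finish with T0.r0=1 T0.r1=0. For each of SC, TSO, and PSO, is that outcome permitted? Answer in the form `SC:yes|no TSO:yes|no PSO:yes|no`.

outcome vector order: (T0.r0,T0.r1)
SC: 3 outcomes — {0/0 0/1 1/1}
TSO: 3 outcomes — {0/0 0/1 1/1}
PSO: 4 outcomes — {0/0 0/1 1/0 1/1}
target 1/0 ∈ {PSO}

SC:no TSO:no PSO:yes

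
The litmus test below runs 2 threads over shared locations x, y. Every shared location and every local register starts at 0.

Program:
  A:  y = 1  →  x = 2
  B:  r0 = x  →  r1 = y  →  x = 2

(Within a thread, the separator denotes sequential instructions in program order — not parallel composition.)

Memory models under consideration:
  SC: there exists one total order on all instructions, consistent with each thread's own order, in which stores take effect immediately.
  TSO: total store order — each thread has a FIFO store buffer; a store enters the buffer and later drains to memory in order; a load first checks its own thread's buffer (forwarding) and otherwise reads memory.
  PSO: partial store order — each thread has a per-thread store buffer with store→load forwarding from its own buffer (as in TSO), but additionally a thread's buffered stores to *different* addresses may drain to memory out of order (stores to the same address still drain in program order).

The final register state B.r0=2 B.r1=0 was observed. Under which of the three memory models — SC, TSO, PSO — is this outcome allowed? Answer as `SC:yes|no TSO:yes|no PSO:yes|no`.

SC:no TSO:no PSO:yes

outcome vector order: (B.r0,B.r1)
[SC] allowed = {0/0 0/1 2/1}
[TSO] allowed = {0/0 0/1 2/1}
[PSO] allowed = {0/0 0/1 2/0 2/1}
target 2/0 ∈ {PSO}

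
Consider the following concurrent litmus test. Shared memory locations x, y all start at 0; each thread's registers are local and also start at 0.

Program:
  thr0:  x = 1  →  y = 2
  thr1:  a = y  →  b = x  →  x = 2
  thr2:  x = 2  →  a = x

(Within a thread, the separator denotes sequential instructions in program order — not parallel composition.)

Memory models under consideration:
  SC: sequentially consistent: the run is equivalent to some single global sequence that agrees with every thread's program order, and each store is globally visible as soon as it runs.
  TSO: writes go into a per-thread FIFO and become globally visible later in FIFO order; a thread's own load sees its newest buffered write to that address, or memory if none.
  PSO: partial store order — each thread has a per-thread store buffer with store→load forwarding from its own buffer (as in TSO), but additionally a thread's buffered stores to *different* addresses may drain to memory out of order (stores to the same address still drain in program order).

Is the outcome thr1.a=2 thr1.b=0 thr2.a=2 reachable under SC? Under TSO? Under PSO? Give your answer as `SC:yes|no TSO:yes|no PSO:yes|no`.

SC:no TSO:no PSO:yes

outcome vector order: (thr1.a,thr1.b,thr2.a)
SC: 9 outcomes — {001; 002; 011; 012; 021; 022; 211; 212; 222}
TSO: 9 outcomes — {001; 002; 011; 012; 021; 022; 211; 212; 222}
PSO: 12 outcomes — {001; 002; 011; 012; 021; 022; 201; 202; 211; 212; 221; 222}
target 202 ∈ {PSO}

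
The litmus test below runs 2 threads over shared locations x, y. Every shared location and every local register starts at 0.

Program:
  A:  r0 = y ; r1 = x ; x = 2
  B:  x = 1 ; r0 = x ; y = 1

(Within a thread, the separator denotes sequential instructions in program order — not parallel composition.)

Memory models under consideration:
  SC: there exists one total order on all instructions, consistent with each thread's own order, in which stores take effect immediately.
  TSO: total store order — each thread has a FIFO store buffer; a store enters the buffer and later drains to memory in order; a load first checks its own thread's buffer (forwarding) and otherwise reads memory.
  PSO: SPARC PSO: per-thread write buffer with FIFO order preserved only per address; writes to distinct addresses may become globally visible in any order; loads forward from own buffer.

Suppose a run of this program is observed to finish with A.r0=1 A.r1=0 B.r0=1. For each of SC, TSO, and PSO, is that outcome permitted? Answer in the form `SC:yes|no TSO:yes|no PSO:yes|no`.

outcome vector order: (A.r0,A.r1,B.r0)
[SC] allowed = {001, 002, 011, 012, 111}
[TSO] allowed = {001, 002, 011, 012, 111}
[PSO] allowed = {001, 002, 011, 012, 101, 111}
target 101 ∈ {PSO}

SC:no TSO:no PSO:yes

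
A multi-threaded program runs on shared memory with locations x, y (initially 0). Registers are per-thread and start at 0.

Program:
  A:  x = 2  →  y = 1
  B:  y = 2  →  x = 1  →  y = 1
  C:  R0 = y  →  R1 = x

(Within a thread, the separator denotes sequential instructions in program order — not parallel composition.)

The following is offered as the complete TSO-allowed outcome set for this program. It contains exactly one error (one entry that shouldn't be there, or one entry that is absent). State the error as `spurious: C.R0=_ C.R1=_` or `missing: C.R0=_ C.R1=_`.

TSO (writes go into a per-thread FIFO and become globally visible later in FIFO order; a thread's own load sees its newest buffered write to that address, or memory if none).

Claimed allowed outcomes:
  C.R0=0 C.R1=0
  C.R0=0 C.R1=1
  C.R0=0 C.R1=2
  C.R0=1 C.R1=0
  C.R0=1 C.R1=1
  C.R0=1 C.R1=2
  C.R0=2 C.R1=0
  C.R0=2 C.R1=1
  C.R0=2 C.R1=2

spurious: C.R0=1 C.R1=0

outcome vector order: (C.R0,C.R1)
TSO (8): 0/0 0/1 0/2 1/1 1/2 2/0 2/1 2/2
claimed∖TSO = {1/0}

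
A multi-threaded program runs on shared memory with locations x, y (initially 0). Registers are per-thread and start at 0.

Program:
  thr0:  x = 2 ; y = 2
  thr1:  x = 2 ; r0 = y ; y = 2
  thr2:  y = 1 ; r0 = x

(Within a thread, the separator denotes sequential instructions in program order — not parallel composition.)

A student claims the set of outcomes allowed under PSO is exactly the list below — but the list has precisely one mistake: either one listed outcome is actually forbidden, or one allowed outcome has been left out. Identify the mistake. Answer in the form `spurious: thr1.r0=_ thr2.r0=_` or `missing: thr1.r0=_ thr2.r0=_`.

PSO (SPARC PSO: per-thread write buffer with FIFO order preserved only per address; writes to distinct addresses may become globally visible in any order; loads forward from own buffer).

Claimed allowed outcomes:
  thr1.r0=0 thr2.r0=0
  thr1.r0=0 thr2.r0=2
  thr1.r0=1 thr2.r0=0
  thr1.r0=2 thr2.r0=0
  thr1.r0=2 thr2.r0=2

outcome vector order: (thr1.r0,thr2.r0)
[PSO] allowed = {(0,0) (0,2) (1,0) (1,2) (2,0) (2,2)}
PSO∖claimed = {(1,2)}

missing: thr1.r0=1 thr2.r0=2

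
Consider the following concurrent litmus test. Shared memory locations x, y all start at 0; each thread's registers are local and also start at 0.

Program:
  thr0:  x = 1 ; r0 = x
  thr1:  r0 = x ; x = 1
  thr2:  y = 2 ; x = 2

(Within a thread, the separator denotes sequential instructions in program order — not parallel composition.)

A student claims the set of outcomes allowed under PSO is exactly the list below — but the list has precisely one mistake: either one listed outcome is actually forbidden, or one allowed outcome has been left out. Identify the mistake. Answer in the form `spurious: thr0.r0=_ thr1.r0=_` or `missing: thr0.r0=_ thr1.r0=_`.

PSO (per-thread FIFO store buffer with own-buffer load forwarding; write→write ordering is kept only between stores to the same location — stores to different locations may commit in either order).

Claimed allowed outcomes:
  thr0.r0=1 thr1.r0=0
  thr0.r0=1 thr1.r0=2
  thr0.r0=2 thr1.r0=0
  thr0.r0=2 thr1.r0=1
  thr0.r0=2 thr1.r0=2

outcome vector order: (thr0.r0,thr1.r0)
[PSO] allowed = {<1 0>; <1 1>; <1 2>; <2 0>; <2 1>; <2 2>}
PSO∖claimed = {<1 1>}

missing: thr0.r0=1 thr1.r0=1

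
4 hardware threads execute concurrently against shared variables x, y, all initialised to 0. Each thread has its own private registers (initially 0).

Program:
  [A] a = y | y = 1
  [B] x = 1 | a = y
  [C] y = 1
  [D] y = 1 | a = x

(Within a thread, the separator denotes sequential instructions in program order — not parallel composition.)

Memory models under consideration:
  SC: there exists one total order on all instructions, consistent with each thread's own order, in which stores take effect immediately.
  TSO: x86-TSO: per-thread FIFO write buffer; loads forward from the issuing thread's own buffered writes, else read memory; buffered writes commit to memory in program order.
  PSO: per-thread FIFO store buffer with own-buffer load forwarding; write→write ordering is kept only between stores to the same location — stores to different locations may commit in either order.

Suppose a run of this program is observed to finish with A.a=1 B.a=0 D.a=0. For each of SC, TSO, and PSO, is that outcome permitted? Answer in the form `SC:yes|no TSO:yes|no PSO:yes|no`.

outcome vector order: (A.a,B.a,D.a)
SC: 6 outcomes — {(0,0,1), (0,1,0), (0,1,1), (1,0,1), (1,1,0), (1,1,1)}
TSO: 8 outcomes — {(0,0,0), (0,0,1), (0,1,0), (0,1,1), (1,0,0), (1,0,1), (1,1,0), (1,1,1)}
PSO: 8 outcomes — {(0,0,0), (0,0,1), (0,1,0), (0,1,1), (1,0,0), (1,0,1), (1,1,0), (1,1,1)}
target (1,0,0) ∈ {TSO,PSO}

SC:no TSO:yes PSO:yes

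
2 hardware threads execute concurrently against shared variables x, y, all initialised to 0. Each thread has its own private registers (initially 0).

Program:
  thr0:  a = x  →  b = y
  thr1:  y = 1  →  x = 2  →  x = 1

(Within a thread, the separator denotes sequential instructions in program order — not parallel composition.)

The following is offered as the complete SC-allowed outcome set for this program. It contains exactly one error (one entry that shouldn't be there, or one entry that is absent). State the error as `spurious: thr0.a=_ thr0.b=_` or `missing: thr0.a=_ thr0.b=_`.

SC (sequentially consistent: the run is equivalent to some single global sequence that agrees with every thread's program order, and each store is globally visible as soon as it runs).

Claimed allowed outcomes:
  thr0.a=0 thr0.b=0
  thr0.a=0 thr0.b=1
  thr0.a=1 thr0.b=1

outcome vector order: (thr0.a,thr0.b)
[SC] allowed = {<0 0> <0 1> <1 1> <2 1>}
SC∖claimed = {<2 1>}

missing: thr0.a=2 thr0.b=1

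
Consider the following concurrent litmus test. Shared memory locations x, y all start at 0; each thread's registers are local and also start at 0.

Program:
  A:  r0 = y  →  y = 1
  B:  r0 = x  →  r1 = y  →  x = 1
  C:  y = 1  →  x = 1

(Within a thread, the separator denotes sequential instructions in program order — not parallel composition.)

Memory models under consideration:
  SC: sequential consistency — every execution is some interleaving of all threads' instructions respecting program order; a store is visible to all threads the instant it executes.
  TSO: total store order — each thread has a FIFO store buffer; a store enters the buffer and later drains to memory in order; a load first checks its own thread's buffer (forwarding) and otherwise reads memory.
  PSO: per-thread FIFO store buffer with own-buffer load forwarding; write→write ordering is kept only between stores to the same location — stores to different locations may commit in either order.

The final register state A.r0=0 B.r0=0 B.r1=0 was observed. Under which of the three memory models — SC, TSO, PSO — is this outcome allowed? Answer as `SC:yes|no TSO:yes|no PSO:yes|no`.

SC:yes TSO:yes PSO:yes

outcome vector order: (A.r0,B.r0,B.r1)
SC: 6 outcomes — {(0,0,0), (0,0,1), (0,1,1), (1,0,0), (1,0,1), (1,1,1)}
TSO: 6 outcomes — {(0,0,0), (0,0,1), (0,1,1), (1,0,0), (1,0,1), (1,1,1)}
PSO: 8 outcomes — {(0,0,0), (0,0,1), (0,1,0), (0,1,1), (1,0,0), (1,0,1), (1,1,0), (1,1,1)}
target (0,0,0) ∈ {SC,TSO,PSO}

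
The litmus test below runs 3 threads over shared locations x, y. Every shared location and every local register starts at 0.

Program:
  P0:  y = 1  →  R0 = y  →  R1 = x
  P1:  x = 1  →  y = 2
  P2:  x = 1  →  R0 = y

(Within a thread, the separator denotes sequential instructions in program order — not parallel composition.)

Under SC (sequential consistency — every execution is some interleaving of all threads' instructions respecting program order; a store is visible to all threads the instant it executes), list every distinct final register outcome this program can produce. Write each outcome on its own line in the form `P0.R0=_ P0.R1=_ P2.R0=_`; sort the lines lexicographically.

outcome vector order: (P0.R0,P0.R1,P2.R0)
|SC outcomes| = 8

P0.R0=1 P0.R1=0 P2.R0=1
P0.R0=1 P0.R1=0 P2.R0=2
P0.R0=1 P0.R1=1 P2.R0=0
P0.R0=1 P0.R1=1 P2.R0=1
P0.R0=1 P0.R1=1 P2.R0=2
P0.R0=2 P0.R1=1 P2.R0=0
P0.R0=2 P0.R1=1 P2.R0=1
P0.R0=2 P0.R1=1 P2.R0=2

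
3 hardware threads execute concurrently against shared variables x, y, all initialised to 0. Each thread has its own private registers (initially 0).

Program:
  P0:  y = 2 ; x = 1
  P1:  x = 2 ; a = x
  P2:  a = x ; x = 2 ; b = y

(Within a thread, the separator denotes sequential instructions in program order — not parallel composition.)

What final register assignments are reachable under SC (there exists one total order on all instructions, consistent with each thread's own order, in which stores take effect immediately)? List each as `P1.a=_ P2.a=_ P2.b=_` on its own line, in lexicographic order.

outcome vector order: (P1.a,P2.a,P2.b)
|SC outcomes| = 10

P1.a=1 P2.a=0 P2.b=0
P1.a=1 P2.a=0 P2.b=2
P1.a=1 P2.a=1 P2.b=2
P1.a=1 P2.a=2 P2.b=0
P1.a=1 P2.a=2 P2.b=2
P1.a=2 P2.a=0 P2.b=0
P1.a=2 P2.a=0 P2.b=2
P1.a=2 P2.a=1 P2.b=2
P1.a=2 P2.a=2 P2.b=0
P1.a=2 P2.a=2 P2.b=2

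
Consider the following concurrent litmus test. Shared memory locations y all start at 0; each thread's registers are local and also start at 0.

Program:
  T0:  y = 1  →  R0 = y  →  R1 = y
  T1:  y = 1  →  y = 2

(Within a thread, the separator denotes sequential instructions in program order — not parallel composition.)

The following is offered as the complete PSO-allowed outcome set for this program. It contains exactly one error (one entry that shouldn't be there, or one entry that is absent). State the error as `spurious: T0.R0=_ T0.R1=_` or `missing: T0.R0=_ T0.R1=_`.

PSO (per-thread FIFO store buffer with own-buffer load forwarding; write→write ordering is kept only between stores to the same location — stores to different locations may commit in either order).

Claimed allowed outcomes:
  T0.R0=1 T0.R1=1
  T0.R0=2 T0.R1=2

missing: T0.R0=1 T0.R1=2

outcome vector order: (T0.R0,T0.R1)
PSO: 3 outcomes — {1/1, 1/2, 2/2}
PSO∖claimed = {1/2}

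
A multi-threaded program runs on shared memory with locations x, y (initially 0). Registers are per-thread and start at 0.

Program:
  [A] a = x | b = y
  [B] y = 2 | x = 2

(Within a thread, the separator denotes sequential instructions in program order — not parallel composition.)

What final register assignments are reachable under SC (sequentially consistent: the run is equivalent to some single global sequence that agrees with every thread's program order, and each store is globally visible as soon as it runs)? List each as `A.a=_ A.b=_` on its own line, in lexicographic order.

A.a=0 A.b=0
A.a=0 A.b=2
A.a=2 A.b=2

outcome vector order: (A.a,A.b)
|SC outcomes| = 3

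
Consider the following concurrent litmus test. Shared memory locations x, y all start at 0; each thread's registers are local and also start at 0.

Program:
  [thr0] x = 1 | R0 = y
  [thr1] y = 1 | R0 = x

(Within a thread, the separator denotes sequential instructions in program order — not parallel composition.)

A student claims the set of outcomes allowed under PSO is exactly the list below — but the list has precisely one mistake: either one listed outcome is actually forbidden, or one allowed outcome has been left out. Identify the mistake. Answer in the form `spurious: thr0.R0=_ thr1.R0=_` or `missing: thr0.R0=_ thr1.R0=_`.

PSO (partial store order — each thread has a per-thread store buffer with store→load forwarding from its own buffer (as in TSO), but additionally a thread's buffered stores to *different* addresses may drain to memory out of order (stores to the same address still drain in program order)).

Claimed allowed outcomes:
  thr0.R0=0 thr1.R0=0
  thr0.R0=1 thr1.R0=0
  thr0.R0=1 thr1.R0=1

missing: thr0.R0=0 thr1.R0=1

outcome vector order: (thr0.R0,thr1.R0)
[PSO] allowed = {0/0; 0/1; 1/0; 1/1}
PSO∖claimed = {0/1}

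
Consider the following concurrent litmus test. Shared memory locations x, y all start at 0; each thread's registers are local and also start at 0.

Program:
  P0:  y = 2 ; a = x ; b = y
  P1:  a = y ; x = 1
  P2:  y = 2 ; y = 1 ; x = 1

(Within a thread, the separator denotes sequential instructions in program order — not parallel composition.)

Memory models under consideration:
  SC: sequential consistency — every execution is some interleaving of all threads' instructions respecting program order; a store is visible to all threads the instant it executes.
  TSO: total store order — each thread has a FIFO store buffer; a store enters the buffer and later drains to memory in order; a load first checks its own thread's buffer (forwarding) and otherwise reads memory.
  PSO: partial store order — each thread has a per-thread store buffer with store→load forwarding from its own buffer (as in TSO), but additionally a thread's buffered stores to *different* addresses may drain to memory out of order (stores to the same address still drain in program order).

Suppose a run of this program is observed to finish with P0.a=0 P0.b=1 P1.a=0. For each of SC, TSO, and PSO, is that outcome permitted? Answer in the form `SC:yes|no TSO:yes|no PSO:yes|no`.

outcome vector order: (P0.a,P0.b,P1.a)
[SC] allowed = {0/1/0, 0/1/1, 0/1/2, 0/2/0, 0/2/1, 0/2/2, 1/1/0, 1/1/1, 1/1/2, 1/2/0, 1/2/1, 1/2/2}
[TSO] allowed = {0/1/0, 0/1/1, 0/1/2, 0/2/0, 0/2/1, 0/2/2, 1/1/0, 1/1/1, 1/1/2, 1/2/0, 1/2/1, 1/2/2}
[PSO] allowed = {0/1/0, 0/1/1, 0/1/2, 0/2/0, 0/2/1, 0/2/2, 1/1/0, 1/1/1, 1/1/2, 1/2/0, 1/2/1, 1/2/2}
target 0/1/0 ∈ {SC,TSO,PSO}

SC:yes TSO:yes PSO:yes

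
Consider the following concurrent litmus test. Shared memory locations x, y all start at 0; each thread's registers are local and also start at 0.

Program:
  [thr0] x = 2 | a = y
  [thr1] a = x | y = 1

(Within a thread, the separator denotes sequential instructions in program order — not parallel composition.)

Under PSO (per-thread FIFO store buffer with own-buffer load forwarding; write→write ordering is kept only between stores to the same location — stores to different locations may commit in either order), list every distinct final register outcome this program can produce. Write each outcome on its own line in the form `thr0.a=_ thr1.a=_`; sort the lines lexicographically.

outcome vector order: (thr0.a,thr1.a)
|PSO outcomes| = 4

thr0.a=0 thr1.a=0
thr0.a=0 thr1.a=2
thr0.a=1 thr1.a=0
thr0.a=1 thr1.a=2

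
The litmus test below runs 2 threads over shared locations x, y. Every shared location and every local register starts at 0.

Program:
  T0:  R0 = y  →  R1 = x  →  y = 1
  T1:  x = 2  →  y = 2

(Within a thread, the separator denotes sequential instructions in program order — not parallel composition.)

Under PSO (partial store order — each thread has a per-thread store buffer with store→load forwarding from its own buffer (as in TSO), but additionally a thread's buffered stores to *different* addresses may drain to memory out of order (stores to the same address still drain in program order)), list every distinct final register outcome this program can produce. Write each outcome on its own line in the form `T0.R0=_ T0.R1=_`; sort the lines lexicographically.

T0.R0=0 T0.R1=0
T0.R0=0 T0.R1=2
T0.R0=2 T0.R1=0
T0.R0=2 T0.R1=2

outcome vector order: (T0.R0,T0.R1)
|PSO outcomes| = 4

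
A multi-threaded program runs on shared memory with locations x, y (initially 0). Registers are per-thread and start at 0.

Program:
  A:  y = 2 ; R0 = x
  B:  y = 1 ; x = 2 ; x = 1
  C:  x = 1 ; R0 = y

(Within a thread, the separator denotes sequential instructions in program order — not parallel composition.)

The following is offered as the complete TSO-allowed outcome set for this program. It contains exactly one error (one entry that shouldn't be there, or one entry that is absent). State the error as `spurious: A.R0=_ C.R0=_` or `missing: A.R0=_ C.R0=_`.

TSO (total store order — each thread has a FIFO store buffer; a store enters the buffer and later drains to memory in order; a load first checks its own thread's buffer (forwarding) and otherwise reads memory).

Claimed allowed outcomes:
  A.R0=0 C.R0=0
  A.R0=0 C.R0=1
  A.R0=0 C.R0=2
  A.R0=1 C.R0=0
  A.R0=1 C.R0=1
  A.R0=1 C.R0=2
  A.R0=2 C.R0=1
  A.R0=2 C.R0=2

missing: A.R0=2 C.R0=0

outcome vector order: (A.R0,C.R0)
TSO (9): (0,0) (0,1) (0,2) (1,0) (1,1) (1,2) (2,0) (2,1) (2,2)
TSO∖claimed = {(2,0)}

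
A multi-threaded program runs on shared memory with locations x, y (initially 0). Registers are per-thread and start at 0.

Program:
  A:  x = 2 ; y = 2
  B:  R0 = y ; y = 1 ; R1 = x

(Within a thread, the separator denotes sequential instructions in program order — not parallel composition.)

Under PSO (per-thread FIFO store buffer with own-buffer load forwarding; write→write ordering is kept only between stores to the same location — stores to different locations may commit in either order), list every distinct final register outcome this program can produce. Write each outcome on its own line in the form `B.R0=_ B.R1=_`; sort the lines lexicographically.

B.R0=0 B.R1=0
B.R0=0 B.R1=2
B.R0=2 B.R1=0
B.R0=2 B.R1=2

outcome vector order: (B.R0,B.R1)
|PSO outcomes| = 4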